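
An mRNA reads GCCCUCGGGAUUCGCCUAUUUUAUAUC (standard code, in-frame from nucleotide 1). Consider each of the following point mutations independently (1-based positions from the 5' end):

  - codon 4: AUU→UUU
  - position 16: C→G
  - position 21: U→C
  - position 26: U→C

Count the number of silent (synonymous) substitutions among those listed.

Codon 4: AUU (Ile) → UUU (Phe) — missense.
Codon 6: CUA (Leu) → GUA (Val) — missense.
Codon 7: UUU (Phe) → UUC (Phe) — synonymous.
Codon 9: AUC (Ile) → ACC (Thr) — missense.
Synonymous: 1 of 4.

1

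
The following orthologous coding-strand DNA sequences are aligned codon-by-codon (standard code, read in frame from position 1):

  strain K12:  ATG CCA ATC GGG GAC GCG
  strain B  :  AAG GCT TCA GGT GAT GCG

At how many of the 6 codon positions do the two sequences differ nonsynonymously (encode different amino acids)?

Codon 1: ATG Met / AAG Lys — nonsynonymous.
Codon 2: CCA Pro / GCT Ala — nonsynonymous.
Codon 3: ATC Ile / TCA Ser — nonsynonymous.
Codon 4: GGG Gly / GGT Gly — synonymous.
Codon 5: GAC Asp / GAT Asp — synonymous.
Codon 6: GCG Ala / GCG Ala — identical.
Nonsynonymous differences: 3.

3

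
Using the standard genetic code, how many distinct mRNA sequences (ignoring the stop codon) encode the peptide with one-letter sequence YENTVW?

Tyr: 2 codons.
Glu: 2 codons.
Asn: 2 codons.
Thr: 4 codons.
Val: 4 codons.
Trp: 1 codon.
2 × 2 × 2 × 4 × 4 × 1 = 128.

128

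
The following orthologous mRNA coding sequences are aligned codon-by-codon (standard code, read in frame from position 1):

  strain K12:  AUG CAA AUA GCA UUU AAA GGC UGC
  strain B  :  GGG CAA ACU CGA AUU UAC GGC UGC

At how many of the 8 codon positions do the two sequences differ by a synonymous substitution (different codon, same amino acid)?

Codon 1: AUG Met / GGG Gly — nonsynonymous.
Codon 2: CAA Gln / CAA Gln — identical.
Codon 3: AUA Ile / ACU Thr — nonsynonymous.
Codon 4: GCA Ala / CGA Arg — nonsynonymous.
Codon 5: UUU Phe / AUU Ile — nonsynonymous.
Codon 6: AAA Lys / UAC Tyr — nonsynonymous.
Codon 7: GGC Gly / GGC Gly — identical.
Codon 8: UGC Cys / UGC Cys — identical.
Synonymous differences: 0.

0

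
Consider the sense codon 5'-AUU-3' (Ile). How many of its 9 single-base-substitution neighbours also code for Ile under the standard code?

2

Position 1: none → 0 synonymous.
Position 2: none → 0 synonymous.
Position 3: AUC, AUA → 2 synonymous.
Total: 0 + 0 + 2 = 2.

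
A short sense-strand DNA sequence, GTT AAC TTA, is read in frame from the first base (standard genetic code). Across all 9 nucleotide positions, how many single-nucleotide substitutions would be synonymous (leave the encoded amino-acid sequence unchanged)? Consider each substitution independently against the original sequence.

Codon 1 (GTT, Val): 3 synonymous substitutions.
Codon 2 (AAC, Asn): 1 synonymous substitution.
Codon 3 (TTA, Leu): 2 synonymous substitutions.
Total: 3 + 1 + 2 = 6.

6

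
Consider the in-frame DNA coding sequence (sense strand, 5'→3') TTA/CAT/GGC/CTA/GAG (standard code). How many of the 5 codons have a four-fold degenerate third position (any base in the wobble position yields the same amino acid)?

Codon 1 TTA (Leu): third position 2-fold.
Codon 2 CAT (His): third position 2-fold.
Codon 3 GGC (Gly): third position 4-fold.
Codon 4 CTA (Leu): third position 4-fold.
Codon 5 GAG (Glu): third position 2-fold.
Four-fold degenerate third positions: 2.

2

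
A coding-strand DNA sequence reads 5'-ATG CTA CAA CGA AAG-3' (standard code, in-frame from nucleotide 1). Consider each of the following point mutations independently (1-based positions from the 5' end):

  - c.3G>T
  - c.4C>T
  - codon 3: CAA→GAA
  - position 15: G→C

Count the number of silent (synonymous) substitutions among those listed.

Codon 1: ATG (Met) → ATT (Ile) — missense.
Codon 2: CTA (Leu) → TTA (Leu) — synonymous.
Codon 3: CAA (Gln) → GAA (Glu) — missense.
Codon 5: AAG (Lys) → AAC (Asn) — missense.
Synonymous: 1 of 4.

1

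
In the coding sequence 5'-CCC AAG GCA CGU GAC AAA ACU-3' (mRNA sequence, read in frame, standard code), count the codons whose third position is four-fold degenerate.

Codon 1 CCC (Pro): third position 4-fold.
Codon 2 AAG (Lys): third position 2-fold.
Codon 3 GCA (Ala): third position 4-fold.
Codon 4 CGU (Arg): third position 4-fold.
Codon 5 GAC (Asp): third position 2-fold.
Codon 6 AAA (Lys): third position 2-fold.
Codon 7 ACU (Thr): third position 4-fold.
Four-fold degenerate third positions: 4.

4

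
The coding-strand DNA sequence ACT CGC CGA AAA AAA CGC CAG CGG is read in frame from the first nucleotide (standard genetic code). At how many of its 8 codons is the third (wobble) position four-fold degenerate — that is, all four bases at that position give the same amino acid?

5

Codon 1 ACT (Thr): third position 4-fold.
Codon 2 CGC (Arg): third position 4-fold.
Codon 3 CGA (Arg): third position 4-fold.
Codon 4 AAA (Lys): third position 2-fold.
Codon 5 AAA (Lys): third position 2-fold.
Codon 6 CGC (Arg): third position 4-fold.
Codon 7 CAG (Gln): third position 2-fold.
Codon 8 CGG (Arg): third position 4-fold.
Four-fold degenerate third positions: 5.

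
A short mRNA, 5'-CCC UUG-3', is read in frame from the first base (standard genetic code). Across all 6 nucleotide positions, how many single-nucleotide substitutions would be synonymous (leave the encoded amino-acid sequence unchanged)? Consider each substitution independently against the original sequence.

5

Codon 1 (CCC, Pro): 3 synonymous substitutions.
Codon 2 (UUG, Leu): 2 synonymous substitutions.
Total: 3 + 2 = 5.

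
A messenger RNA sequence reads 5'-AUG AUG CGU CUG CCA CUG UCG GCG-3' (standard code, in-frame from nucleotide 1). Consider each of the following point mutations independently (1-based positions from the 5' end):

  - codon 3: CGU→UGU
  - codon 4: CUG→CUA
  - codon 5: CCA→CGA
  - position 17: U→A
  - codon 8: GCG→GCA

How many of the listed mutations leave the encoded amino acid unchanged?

2

Codon 3: CGU (Arg) → UGU (Cys) — missense.
Codon 4: CUG (Leu) → CUA (Leu) — synonymous.
Codon 5: CCA (Pro) → CGA (Arg) — missense.
Codon 6: CUG (Leu) → CAG (Gln) — missense.
Codon 8: GCG (Ala) → GCA (Ala) — synonymous.
Synonymous: 2 of 5.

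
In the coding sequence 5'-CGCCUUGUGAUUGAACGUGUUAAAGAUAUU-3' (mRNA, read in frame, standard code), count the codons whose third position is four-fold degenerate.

5

Codon 1 CGC (Arg): third position 4-fold.
Codon 2 CUU (Leu): third position 4-fold.
Codon 3 GUG (Val): third position 4-fold.
Codon 4 AUU (Ile): third position 3-fold.
Codon 5 GAA (Glu): third position 2-fold.
Codon 6 CGU (Arg): third position 4-fold.
Codon 7 GUU (Val): third position 4-fold.
Codon 8 AAA (Lys): third position 2-fold.
Codon 9 GAU (Asp): third position 2-fold.
Codon 10 AUU (Ile): third position 3-fold.
Four-fold degenerate third positions: 5.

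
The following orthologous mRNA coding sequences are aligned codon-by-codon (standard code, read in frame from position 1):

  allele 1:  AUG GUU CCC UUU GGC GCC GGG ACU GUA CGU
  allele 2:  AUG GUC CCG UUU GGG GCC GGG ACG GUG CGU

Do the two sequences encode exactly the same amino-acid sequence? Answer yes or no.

Codon 1: AUG Met / AUG Met — identical.
Codon 2: GUU Val / GUC Val — synonymous.
Codon 3: CCC Pro / CCG Pro — synonymous.
Codon 4: UUU Phe / UUU Phe — identical.
Codon 5: GGC Gly / GGG Gly — synonymous.
Codon 6: GCC Ala / GCC Ala — identical.
Codon 7: GGG Gly / GGG Gly — identical.
Codon 8: ACU Thr / ACG Thr — synonymous.
Codon 9: GUA Val / GUG Val — synonymous.
Codon 10: CGU Arg / CGU Arg — identical.
Nonsynonymous differences: 0 → same protein.

yes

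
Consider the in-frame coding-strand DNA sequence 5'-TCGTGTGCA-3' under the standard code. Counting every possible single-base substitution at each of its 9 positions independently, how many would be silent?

7

Codon 1 (TCG, Ser): 3 synonymous substitutions.
Codon 2 (TGT, Cys): 1 synonymous substitution.
Codon 3 (GCA, Ala): 3 synonymous substitutions.
Total: 3 + 1 + 3 = 7.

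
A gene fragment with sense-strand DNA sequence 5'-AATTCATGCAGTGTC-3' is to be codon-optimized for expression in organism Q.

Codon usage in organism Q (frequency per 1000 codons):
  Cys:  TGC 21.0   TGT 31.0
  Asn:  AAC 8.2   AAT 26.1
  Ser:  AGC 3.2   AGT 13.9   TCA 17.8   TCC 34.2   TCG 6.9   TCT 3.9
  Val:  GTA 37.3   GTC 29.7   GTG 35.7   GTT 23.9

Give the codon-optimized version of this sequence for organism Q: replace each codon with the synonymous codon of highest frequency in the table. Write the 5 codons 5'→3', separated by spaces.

AAT TCC TGT TCC GTA

Codon 1 (Asn): best is AAT at 26.1.
Codon 2 (Ser): best is TCC at 34.2.
Codon 3 (Cys): best is TGT at 31.0.
Codon 4 (Ser): best is TCC at 34.2.
Codon 5 (Val): best is GTA at 37.3.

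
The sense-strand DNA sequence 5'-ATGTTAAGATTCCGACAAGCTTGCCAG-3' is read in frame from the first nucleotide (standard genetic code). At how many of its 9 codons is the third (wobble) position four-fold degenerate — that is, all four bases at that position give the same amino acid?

Codon 1 ATG (Met): third position 1-fold.
Codon 2 TTA (Leu): third position 2-fold.
Codon 3 AGA (Arg): third position 2-fold.
Codon 4 TTC (Phe): third position 2-fold.
Codon 5 CGA (Arg): third position 4-fold.
Codon 6 CAA (Gln): third position 2-fold.
Codon 7 GCT (Ala): third position 4-fold.
Codon 8 TGC (Cys): third position 2-fold.
Codon 9 CAG (Gln): third position 2-fold.
Four-fold degenerate third positions: 2.

2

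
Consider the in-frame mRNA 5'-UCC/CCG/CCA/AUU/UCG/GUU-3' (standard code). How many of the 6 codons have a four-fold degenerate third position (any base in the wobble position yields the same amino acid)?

Codon 1 UCC (Ser): third position 4-fold.
Codon 2 CCG (Pro): third position 4-fold.
Codon 3 CCA (Pro): third position 4-fold.
Codon 4 AUU (Ile): third position 3-fold.
Codon 5 UCG (Ser): third position 4-fold.
Codon 6 GUU (Val): third position 4-fold.
Four-fold degenerate third positions: 5.

5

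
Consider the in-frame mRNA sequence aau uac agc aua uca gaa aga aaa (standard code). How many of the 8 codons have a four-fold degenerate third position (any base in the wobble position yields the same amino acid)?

1

Codon 1 AAU (Asn): third position 2-fold.
Codon 2 UAC (Tyr): third position 2-fold.
Codon 3 AGC (Ser): third position 2-fold.
Codon 4 AUA (Ile): third position 3-fold.
Codon 5 UCA (Ser): third position 4-fold.
Codon 6 GAA (Glu): third position 2-fold.
Codon 7 AGA (Arg): third position 2-fold.
Codon 8 AAA (Lys): third position 2-fold.
Four-fold degenerate third positions: 1.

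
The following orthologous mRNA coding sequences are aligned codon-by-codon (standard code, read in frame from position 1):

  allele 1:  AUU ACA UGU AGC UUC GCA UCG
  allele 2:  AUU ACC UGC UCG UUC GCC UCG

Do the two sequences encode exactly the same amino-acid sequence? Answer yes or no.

Codon 1: AUU Ile / AUU Ile — identical.
Codon 2: ACA Thr / ACC Thr — synonymous.
Codon 3: UGU Cys / UGC Cys — synonymous.
Codon 4: AGC Ser / UCG Ser — synonymous.
Codon 5: UUC Phe / UUC Phe — identical.
Codon 6: GCA Ala / GCC Ala — synonymous.
Codon 7: UCG Ser / UCG Ser — identical.
Nonsynonymous differences: 0 → same protein.

yes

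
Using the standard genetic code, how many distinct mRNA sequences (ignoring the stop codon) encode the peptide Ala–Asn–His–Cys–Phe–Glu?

128

Ala: 4 codons.
Asn: 2 codons.
His: 2 codons.
Cys: 2 codons.
Phe: 2 codons.
Glu: 2 codons.
4 × 2 × 2 × 2 × 2 × 2 = 128.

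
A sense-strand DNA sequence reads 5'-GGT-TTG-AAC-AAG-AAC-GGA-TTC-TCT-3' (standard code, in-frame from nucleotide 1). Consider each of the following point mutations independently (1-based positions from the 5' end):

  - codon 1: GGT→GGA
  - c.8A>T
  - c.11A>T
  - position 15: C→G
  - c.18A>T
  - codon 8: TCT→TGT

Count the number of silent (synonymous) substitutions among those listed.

2

Codon 1: GGT (Gly) → GGA (Gly) — synonymous.
Codon 3: AAC (Asn) → ATC (Ile) — missense.
Codon 4: AAG (Lys) → ATG (Met) — missense.
Codon 5: AAC (Asn) → AAG (Lys) — missense.
Codon 6: GGA (Gly) → GGT (Gly) — synonymous.
Codon 8: TCT (Ser) → TGT (Cys) — missense.
Synonymous: 2 of 6.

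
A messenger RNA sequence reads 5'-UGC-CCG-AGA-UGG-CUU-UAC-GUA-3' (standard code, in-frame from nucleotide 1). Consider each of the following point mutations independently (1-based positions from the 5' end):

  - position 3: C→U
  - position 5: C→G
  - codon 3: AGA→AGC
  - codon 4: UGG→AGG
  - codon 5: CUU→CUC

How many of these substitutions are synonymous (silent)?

2

Codon 1: UGC (Cys) → UGU (Cys) — synonymous.
Codon 2: CCG (Pro) → CGG (Arg) — missense.
Codon 3: AGA (Arg) → AGC (Ser) — missense.
Codon 4: UGG (Trp) → AGG (Arg) — missense.
Codon 5: CUU (Leu) → CUC (Leu) — synonymous.
Synonymous: 2 of 5.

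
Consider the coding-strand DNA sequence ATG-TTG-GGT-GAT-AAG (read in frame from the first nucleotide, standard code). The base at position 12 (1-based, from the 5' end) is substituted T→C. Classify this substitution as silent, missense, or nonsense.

silent

Position 12 falls in codon 4: GAT → Asp.
After the substitution the codon is GAC → Asp.
Both encode Asp, so the change is synonymous.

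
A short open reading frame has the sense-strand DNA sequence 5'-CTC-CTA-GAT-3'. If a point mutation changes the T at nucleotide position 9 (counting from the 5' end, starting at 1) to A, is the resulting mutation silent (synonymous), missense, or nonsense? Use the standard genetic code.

missense

Position 9 falls in codon 3: GAT → Asp.
After the substitution the codon is GAA → Glu.
Asp ≠ Glu, so this is a missense mutation.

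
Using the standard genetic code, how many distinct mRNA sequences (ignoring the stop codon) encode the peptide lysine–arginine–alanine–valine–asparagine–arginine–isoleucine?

6912

Lys: 2 codons.
Arg: 6 codons.
Ala: 4 codons.
Val: 4 codons.
Asn: 2 codons.
Arg: 6 codons.
Ile: 3 codons.
2 × 6 × 4 × 4 × 2 × 6 × 3 = 6912.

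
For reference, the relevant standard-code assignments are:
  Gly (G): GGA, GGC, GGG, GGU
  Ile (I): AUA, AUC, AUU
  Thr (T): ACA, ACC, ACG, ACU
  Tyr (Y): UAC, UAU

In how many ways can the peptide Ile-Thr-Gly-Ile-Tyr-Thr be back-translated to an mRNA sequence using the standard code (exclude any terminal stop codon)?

1152

Ile: 3 codons.
Thr: 4 codons.
Gly: 4 codons.
Ile: 3 codons.
Tyr: 2 codons.
Thr: 4 codons.
3 × 4 × 4 × 3 × 2 × 4 = 1152.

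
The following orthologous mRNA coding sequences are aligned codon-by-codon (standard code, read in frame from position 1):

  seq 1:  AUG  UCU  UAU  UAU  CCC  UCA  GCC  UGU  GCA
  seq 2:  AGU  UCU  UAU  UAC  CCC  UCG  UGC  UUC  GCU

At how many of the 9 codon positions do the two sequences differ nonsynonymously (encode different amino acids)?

Codon 1: AUG Met / AGU Ser — nonsynonymous.
Codon 2: UCU Ser / UCU Ser — identical.
Codon 3: UAU Tyr / UAU Tyr — identical.
Codon 4: UAU Tyr / UAC Tyr — synonymous.
Codon 5: CCC Pro / CCC Pro — identical.
Codon 6: UCA Ser / UCG Ser — synonymous.
Codon 7: GCC Ala / UGC Cys — nonsynonymous.
Codon 8: UGU Cys / UUC Phe — nonsynonymous.
Codon 9: GCA Ala / GCU Ala — synonymous.
Nonsynonymous differences: 3.

3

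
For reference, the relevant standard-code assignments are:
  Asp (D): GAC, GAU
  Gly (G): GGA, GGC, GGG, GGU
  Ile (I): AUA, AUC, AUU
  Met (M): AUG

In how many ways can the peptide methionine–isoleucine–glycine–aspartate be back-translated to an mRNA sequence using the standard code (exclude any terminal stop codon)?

24

Met: 1 codon.
Ile: 3 codons.
Gly: 4 codons.
Asp: 2 codons.
1 × 3 × 4 × 2 = 24.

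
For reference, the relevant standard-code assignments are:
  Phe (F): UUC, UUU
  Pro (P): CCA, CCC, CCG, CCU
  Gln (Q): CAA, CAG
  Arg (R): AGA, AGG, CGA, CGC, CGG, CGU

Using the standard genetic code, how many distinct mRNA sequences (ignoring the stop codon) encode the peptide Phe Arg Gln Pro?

Phe: 2 codons.
Arg: 6 codons.
Gln: 2 codons.
Pro: 4 codons.
2 × 6 × 2 × 4 = 96.

96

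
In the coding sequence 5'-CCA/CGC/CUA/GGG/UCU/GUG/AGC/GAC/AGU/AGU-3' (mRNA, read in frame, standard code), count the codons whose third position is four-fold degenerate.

6

Codon 1 CCA (Pro): third position 4-fold.
Codon 2 CGC (Arg): third position 4-fold.
Codon 3 CUA (Leu): third position 4-fold.
Codon 4 GGG (Gly): third position 4-fold.
Codon 5 UCU (Ser): third position 4-fold.
Codon 6 GUG (Val): third position 4-fold.
Codon 7 AGC (Ser): third position 2-fold.
Codon 8 GAC (Asp): third position 2-fold.
Codon 9 AGU (Ser): third position 2-fold.
Codon 10 AGU (Ser): third position 2-fold.
Four-fold degenerate third positions: 6.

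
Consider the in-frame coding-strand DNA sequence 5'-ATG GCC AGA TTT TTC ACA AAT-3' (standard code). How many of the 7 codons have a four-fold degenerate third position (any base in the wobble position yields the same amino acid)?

2

Codon 1 ATG (Met): third position 1-fold.
Codon 2 GCC (Ala): third position 4-fold.
Codon 3 AGA (Arg): third position 2-fold.
Codon 4 TTT (Phe): third position 2-fold.
Codon 5 TTC (Phe): third position 2-fold.
Codon 6 ACA (Thr): third position 4-fold.
Codon 7 AAT (Asn): third position 2-fold.
Four-fold degenerate third positions: 2.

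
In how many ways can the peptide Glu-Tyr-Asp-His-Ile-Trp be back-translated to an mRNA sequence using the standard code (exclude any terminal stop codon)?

48

Glu: 2 codons.
Tyr: 2 codons.
Asp: 2 codons.
His: 2 codons.
Ile: 3 codons.
Trp: 1 codon.
2 × 2 × 2 × 2 × 3 × 1 = 48.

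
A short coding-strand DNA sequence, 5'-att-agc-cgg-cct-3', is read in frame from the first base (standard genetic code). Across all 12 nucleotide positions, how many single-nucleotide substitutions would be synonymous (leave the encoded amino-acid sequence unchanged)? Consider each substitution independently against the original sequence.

Codon 1 (ATT, Ile): 2 synonymous substitutions.
Codon 2 (AGC, Ser): 1 synonymous substitution.
Codon 3 (CGG, Arg): 4 synonymous substitutions.
Codon 4 (CCT, Pro): 3 synonymous substitutions.
Total: 2 + 1 + 4 + 3 = 10.

10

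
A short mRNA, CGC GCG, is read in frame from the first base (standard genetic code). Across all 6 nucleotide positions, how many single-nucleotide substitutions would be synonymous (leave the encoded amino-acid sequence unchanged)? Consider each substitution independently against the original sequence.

Codon 1 (CGC, Arg): 3 synonymous substitutions.
Codon 2 (GCG, Ala): 3 synonymous substitutions.
Total: 3 + 3 = 6.

6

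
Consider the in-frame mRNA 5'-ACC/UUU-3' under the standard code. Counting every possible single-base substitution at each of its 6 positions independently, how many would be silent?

Codon 1 (ACC, Thr): 3 synonymous substitutions.
Codon 2 (UUU, Phe): 1 synonymous substitution.
Total: 3 + 1 = 4.

4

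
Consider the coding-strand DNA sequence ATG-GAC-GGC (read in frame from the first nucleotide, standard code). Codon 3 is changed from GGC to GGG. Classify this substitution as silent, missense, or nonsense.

silent

Position 9 falls in codon 3: GGC → Gly.
After the substitution the codon is GGG → Gly.
Both encode Gly, so the change is synonymous.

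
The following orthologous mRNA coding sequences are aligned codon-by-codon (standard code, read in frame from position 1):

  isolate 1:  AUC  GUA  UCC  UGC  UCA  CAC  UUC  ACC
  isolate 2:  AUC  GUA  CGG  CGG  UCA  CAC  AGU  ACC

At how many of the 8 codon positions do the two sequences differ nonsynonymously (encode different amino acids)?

Codon 1: AUC Ile / AUC Ile — identical.
Codon 2: GUA Val / GUA Val — identical.
Codon 3: UCC Ser / CGG Arg — nonsynonymous.
Codon 4: UGC Cys / CGG Arg — nonsynonymous.
Codon 5: UCA Ser / UCA Ser — identical.
Codon 6: CAC His / CAC His — identical.
Codon 7: UUC Phe / AGU Ser — nonsynonymous.
Codon 8: ACC Thr / ACC Thr — identical.
Nonsynonymous differences: 3.

3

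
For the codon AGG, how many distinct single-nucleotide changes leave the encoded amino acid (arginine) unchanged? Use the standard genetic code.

Position 1: CGG → 1 synonymous.
Position 2: none → 0 synonymous.
Position 3: AGA → 1 synonymous.
Total: 1 + 0 + 1 = 2.

2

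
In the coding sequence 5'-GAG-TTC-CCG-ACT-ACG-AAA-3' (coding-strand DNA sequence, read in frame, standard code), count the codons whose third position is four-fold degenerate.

3

Codon 1 GAG (Glu): third position 2-fold.
Codon 2 TTC (Phe): third position 2-fold.
Codon 3 CCG (Pro): third position 4-fold.
Codon 4 ACT (Thr): third position 4-fold.
Codon 5 ACG (Thr): third position 4-fold.
Codon 6 AAA (Lys): third position 2-fold.
Four-fold degenerate third positions: 3.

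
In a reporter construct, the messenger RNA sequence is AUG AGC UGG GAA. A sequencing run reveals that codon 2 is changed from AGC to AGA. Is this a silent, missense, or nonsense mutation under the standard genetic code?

missense

Position 6 falls in codon 2: AGC → Ser.
After the substitution the codon is AGA → Arg.
Ser ≠ Arg, so this is a missense mutation.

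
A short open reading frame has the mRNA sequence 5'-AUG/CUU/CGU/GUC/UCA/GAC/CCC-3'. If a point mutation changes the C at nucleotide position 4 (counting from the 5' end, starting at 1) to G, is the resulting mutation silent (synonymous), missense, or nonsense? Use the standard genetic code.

missense

Position 4 falls in codon 2: CUU → Leu.
After the substitution the codon is GUU → Val.
Leu ≠ Val, so this is a missense mutation.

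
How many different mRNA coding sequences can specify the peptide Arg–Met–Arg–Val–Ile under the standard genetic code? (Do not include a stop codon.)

432

Arg: 6 codons.
Met: 1 codon.
Arg: 6 codons.
Val: 4 codons.
Ile: 3 codons.
6 × 1 × 6 × 4 × 3 = 432.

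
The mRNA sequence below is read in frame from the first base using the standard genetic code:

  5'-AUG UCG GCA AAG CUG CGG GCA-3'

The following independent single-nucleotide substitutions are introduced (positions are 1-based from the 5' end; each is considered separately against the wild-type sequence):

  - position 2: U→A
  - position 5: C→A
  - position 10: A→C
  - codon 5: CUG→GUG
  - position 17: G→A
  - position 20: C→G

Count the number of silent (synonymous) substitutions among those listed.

0

Codon 1: AUG (Met) → AAG (Lys) — missense.
Codon 2: UCG (Ser) → UAG (Stop) — nonsense.
Codon 4: AAG (Lys) → CAG (Gln) — missense.
Codon 5: CUG (Leu) → GUG (Val) — missense.
Codon 6: CGG (Arg) → CAG (Gln) — missense.
Codon 7: GCA (Ala) → GGA (Gly) — missense.
Synonymous: 0 of 6.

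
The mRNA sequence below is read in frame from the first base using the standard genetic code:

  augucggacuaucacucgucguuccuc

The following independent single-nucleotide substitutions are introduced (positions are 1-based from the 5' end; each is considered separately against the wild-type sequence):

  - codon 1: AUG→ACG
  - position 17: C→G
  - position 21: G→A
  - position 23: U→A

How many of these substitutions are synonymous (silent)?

1

Codon 1: AUG (Met) → ACG (Thr) — missense.
Codon 6: UCG (Ser) → UGG (Trp) — missense.
Codon 7: UCG (Ser) → UCA (Ser) — synonymous.
Codon 8: UUC (Phe) → UAC (Tyr) — missense.
Synonymous: 1 of 4.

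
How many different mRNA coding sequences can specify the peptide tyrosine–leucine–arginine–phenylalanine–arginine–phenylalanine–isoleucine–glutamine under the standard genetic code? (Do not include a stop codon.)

10368

Tyr: 2 codons.
Leu: 6 codons.
Arg: 6 codons.
Phe: 2 codons.
Arg: 6 codons.
Phe: 2 codons.
Ile: 3 codons.
Gln: 2 codons.
2 × 6 × 6 × 2 × 6 × 2 × 3 × 2 = 10368.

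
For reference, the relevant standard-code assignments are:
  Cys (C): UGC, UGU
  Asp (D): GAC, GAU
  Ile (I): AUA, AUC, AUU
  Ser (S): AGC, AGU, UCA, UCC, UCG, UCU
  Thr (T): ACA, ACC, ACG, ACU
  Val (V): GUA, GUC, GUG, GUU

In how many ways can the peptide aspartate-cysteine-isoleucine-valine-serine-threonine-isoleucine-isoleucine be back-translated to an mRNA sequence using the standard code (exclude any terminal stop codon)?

10368

Asp: 2 codons.
Cys: 2 codons.
Ile: 3 codons.
Val: 4 codons.
Ser: 6 codons.
Thr: 4 codons.
Ile: 3 codons.
Ile: 3 codons.
2 × 2 × 3 × 4 × 6 × 4 × 3 × 3 = 10368.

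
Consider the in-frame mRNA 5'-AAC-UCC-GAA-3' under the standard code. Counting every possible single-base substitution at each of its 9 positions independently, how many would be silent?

Codon 1 (AAC, Asn): 1 synonymous substitution.
Codon 2 (UCC, Ser): 3 synonymous substitutions.
Codon 3 (GAA, Glu): 1 synonymous substitution.
Total: 1 + 3 + 1 = 5.

5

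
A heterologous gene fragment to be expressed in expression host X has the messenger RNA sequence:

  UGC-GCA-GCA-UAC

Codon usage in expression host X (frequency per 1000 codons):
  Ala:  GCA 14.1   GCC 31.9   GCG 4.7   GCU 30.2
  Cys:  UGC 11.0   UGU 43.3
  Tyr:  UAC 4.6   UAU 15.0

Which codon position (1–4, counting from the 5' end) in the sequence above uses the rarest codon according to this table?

Codon 1 UGC (Cys): 11.0 per 1000.
Codon 2 GCA (Ala): 14.1 per 1000.
Codon 3 GCA (Ala): 14.1 per 1000.
Codon 4 UAC (Tyr): 4.6 per 1000.
Lowest frequency is 4.6 at codon 4.

4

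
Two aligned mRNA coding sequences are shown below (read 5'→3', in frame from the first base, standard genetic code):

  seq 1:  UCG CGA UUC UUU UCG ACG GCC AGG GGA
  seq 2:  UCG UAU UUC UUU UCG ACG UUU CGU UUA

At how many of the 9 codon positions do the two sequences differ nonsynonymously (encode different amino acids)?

Codon 1: UCG Ser / UCG Ser — identical.
Codon 2: CGA Arg / UAU Tyr — nonsynonymous.
Codon 3: UUC Phe / UUC Phe — identical.
Codon 4: UUU Phe / UUU Phe — identical.
Codon 5: UCG Ser / UCG Ser — identical.
Codon 6: ACG Thr / ACG Thr — identical.
Codon 7: GCC Ala / UUU Phe — nonsynonymous.
Codon 8: AGG Arg / CGU Arg — synonymous.
Codon 9: GGA Gly / UUA Leu — nonsynonymous.
Nonsynonymous differences: 3.

3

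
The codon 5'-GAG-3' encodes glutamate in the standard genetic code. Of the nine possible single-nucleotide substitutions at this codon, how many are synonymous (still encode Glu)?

1

Position 1: none → 0 synonymous.
Position 2: none → 0 synonymous.
Position 3: GAA → 1 synonymous.
Total: 0 + 0 + 1 = 1.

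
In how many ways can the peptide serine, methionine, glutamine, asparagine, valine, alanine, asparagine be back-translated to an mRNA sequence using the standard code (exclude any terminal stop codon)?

768

Ser: 6 codons.
Met: 1 codon.
Gln: 2 codons.
Asn: 2 codons.
Val: 4 codons.
Ala: 4 codons.
Asn: 2 codons.
6 × 1 × 2 × 2 × 4 × 4 × 2 = 768.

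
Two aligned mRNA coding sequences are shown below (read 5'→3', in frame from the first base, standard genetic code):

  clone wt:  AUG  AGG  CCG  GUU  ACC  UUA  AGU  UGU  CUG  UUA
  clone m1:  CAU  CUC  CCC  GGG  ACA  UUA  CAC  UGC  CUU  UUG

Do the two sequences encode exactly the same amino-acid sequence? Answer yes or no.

Codon 1: AUG Met / CAU His — nonsynonymous.
Codon 2: AGG Arg / CUC Leu — nonsynonymous.
Codon 3: CCG Pro / CCC Pro — synonymous.
Codon 4: GUU Val / GGG Gly — nonsynonymous.
Codon 5: ACC Thr / ACA Thr — synonymous.
Codon 6: UUA Leu / UUA Leu — identical.
Codon 7: AGU Ser / CAC His — nonsynonymous.
Codon 8: UGU Cys / UGC Cys — synonymous.
Codon 9: CUG Leu / CUU Leu — synonymous.
Codon 10: UUA Leu / UUG Leu — synonymous.
Nonsynonymous differences: 4 → different protein.

no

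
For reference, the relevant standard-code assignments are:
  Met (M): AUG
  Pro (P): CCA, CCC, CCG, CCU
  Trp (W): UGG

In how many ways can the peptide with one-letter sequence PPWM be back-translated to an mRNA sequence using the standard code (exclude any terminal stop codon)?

Pro: 4 codons.
Pro: 4 codons.
Trp: 1 codon.
Met: 1 codon.
4 × 4 × 1 × 1 = 16.

16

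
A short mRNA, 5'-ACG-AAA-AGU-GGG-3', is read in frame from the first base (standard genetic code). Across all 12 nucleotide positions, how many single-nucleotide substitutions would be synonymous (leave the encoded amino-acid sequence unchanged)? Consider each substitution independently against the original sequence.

8

Codon 1 (ACG, Thr): 3 synonymous substitutions.
Codon 2 (AAA, Lys): 1 synonymous substitution.
Codon 3 (AGU, Ser): 1 synonymous substitution.
Codon 4 (GGG, Gly): 3 synonymous substitutions.
Total: 3 + 1 + 1 + 3 = 8.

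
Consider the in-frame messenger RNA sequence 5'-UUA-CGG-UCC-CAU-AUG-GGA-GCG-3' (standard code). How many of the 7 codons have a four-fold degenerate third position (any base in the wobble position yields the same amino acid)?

4

Codon 1 UUA (Leu): third position 2-fold.
Codon 2 CGG (Arg): third position 4-fold.
Codon 3 UCC (Ser): third position 4-fold.
Codon 4 CAU (His): third position 2-fold.
Codon 5 AUG (Met): third position 1-fold.
Codon 6 GGA (Gly): third position 4-fold.
Codon 7 GCG (Ala): third position 4-fold.
Four-fold degenerate third positions: 4.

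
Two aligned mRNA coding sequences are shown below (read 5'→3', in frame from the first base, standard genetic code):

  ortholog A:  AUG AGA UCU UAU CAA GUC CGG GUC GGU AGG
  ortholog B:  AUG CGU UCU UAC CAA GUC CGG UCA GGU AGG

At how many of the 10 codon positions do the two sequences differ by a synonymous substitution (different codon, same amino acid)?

2

Codon 1: AUG Met / AUG Met — identical.
Codon 2: AGA Arg / CGU Arg — synonymous.
Codon 3: UCU Ser / UCU Ser — identical.
Codon 4: UAU Tyr / UAC Tyr — synonymous.
Codon 5: CAA Gln / CAA Gln — identical.
Codon 6: GUC Val / GUC Val — identical.
Codon 7: CGG Arg / CGG Arg — identical.
Codon 8: GUC Val / UCA Ser — nonsynonymous.
Codon 9: GGU Gly / GGU Gly — identical.
Codon 10: AGG Arg / AGG Arg — identical.
Synonymous differences: 2.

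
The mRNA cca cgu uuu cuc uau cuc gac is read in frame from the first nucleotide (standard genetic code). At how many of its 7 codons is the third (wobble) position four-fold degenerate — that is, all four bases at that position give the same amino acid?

Codon 1 CCA (Pro): third position 4-fold.
Codon 2 CGU (Arg): third position 4-fold.
Codon 3 UUU (Phe): third position 2-fold.
Codon 4 CUC (Leu): third position 4-fold.
Codon 5 UAU (Tyr): third position 2-fold.
Codon 6 CUC (Leu): third position 4-fold.
Codon 7 GAC (Asp): third position 2-fold.
Four-fold degenerate third positions: 4.

4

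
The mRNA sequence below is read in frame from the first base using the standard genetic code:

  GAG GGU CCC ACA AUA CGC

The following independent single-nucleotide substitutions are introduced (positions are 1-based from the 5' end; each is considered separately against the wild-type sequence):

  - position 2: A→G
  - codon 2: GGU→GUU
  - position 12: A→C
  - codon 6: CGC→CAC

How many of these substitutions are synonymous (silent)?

1

Codon 1: GAG (Glu) → GGG (Gly) — missense.
Codon 2: GGU (Gly) → GUU (Val) — missense.
Codon 4: ACA (Thr) → ACC (Thr) — synonymous.
Codon 6: CGC (Arg) → CAC (His) — missense.
Synonymous: 1 of 4.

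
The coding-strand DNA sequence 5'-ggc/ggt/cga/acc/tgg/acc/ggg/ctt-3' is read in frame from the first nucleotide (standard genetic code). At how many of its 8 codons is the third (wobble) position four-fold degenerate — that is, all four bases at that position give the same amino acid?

7

Codon 1 GGC (Gly): third position 4-fold.
Codon 2 GGT (Gly): third position 4-fold.
Codon 3 CGA (Arg): third position 4-fold.
Codon 4 ACC (Thr): third position 4-fold.
Codon 5 TGG (Trp): third position 1-fold.
Codon 6 ACC (Thr): third position 4-fold.
Codon 7 GGG (Gly): third position 4-fold.
Codon 8 CTT (Leu): third position 4-fold.
Four-fold degenerate third positions: 7.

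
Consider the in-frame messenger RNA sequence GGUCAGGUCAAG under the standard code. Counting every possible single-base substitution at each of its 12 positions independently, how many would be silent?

8

Codon 1 (GGU, Gly): 3 synonymous substitutions.
Codon 2 (CAG, Gln): 1 synonymous substitution.
Codon 3 (GUC, Val): 3 synonymous substitutions.
Codon 4 (AAG, Lys): 1 synonymous substitution.
Total: 3 + 1 + 3 + 1 = 8.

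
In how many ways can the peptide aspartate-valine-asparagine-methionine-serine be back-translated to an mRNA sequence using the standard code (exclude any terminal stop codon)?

96

Asp: 2 codons.
Val: 4 codons.
Asn: 2 codons.
Met: 1 codon.
Ser: 6 codons.
2 × 4 × 2 × 1 × 6 = 96.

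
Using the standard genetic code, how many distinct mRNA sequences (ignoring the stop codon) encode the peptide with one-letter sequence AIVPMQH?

768

Ala: 4 codons.
Ile: 3 codons.
Val: 4 codons.
Pro: 4 codons.
Met: 1 codon.
Gln: 2 codons.
His: 2 codons.
4 × 3 × 4 × 4 × 1 × 2 × 2 = 768.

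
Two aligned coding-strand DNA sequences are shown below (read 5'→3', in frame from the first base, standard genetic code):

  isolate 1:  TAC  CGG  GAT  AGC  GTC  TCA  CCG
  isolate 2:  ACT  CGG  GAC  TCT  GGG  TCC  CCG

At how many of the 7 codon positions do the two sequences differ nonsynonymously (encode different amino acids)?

2

Codon 1: TAC Tyr / ACT Thr — nonsynonymous.
Codon 2: CGG Arg / CGG Arg — identical.
Codon 3: GAT Asp / GAC Asp — synonymous.
Codon 4: AGC Ser / TCT Ser — synonymous.
Codon 5: GTC Val / GGG Gly — nonsynonymous.
Codon 6: TCA Ser / TCC Ser — synonymous.
Codon 7: CCG Pro / CCG Pro — identical.
Nonsynonymous differences: 2.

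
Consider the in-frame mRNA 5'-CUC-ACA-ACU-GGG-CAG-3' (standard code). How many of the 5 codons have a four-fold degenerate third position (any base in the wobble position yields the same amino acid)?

4

Codon 1 CUC (Leu): third position 4-fold.
Codon 2 ACA (Thr): third position 4-fold.
Codon 3 ACU (Thr): third position 4-fold.
Codon 4 GGG (Gly): third position 4-fold.
Codon 5 CAG (Gln): third position 2-fold.
Four-fold degenerate third positions: 4.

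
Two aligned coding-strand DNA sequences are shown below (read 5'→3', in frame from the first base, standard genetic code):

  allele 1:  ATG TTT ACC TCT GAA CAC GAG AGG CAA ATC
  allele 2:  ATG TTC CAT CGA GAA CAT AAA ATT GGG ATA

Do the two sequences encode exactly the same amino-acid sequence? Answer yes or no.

no

Codon 1: ATG Met / ATG Met — identical.
Codon 2: TTT Phe / TTC Phe — synonymous.
Codon 3: ACC Thr / CAT His — nonsynonymous.
Codon 4: TCT Ser / CGA Arg — nonsynonymous.
Codon 5: GAA Glu / GAA Glu — identical.
Codon 6: CAC His / CAT His — synonymous.
Codon 7: GAG Glu / AAA Lys — nonsynonymous.
Codon 8: AGG Arg / ATT Ile — nonsynonymous.
Codon 9: CAA Gln / GGG Gly — nonsynonymous.
Codon 10: ATC Ile / ATA Ile — synonymous.
Nonsynonymous differences: 5 → different protein.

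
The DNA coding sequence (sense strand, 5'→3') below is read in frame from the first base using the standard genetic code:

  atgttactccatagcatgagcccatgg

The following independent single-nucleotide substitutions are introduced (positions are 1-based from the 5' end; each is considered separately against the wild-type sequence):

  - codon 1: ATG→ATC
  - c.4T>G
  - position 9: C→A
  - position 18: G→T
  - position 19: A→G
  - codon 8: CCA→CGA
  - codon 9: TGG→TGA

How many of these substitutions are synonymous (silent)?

1

Codon 1: ATG (Met) → ATC (Ile) — missense.
Codon 2: TTA (Leu) → GTA (Val) — missense.
Codon 3: CTC (Leu) → CTA (Leu) — synonymous.
Codon 6: ATG (Met) → ATT (Ile) — missense.
Codon 7: AGC (Ser) → GGC (Gly) — missense.
Codon 8: CCA (Pro) → CGA (Arg) — missense.
Codon 9: TGG (Trp) → TGA (Stop) — nonsense.
Synonymous: 1 of 7.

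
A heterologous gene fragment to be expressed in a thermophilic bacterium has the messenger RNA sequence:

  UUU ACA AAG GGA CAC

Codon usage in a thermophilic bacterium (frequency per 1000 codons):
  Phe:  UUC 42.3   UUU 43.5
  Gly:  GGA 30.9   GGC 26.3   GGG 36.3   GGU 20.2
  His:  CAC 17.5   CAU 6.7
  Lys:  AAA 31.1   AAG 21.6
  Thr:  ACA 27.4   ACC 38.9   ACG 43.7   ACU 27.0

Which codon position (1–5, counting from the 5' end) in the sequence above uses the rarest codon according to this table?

Codon 1 UUU (Phe): 43.5 per 1000.
Codon 2 ACA (Thr): 27.4 per 1000.
Codon 3 AAG (Lys): 21.6 per 1000.
Codon 4 GGA (Gly): 30.9 per 1000.
Codon 5 CAC (His): 17.5 per 1000.
Lowest frequency is 17.5 at codon 5.

5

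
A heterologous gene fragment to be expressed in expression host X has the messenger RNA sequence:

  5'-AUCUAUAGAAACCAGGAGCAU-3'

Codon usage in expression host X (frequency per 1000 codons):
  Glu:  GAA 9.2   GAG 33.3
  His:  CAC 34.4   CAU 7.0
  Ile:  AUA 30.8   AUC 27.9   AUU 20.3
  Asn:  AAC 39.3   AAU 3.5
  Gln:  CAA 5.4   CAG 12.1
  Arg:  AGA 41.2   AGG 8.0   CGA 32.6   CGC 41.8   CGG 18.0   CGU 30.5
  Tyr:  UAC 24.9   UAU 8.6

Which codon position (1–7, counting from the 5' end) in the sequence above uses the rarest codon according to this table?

Codon 1 AUC (Ile): 27.9 per 1000.
Codon 2 UAU (Tyr): 8.6 per 1000.
Codon 3 AGA (Arg): 41.2 per 1000.
Codon 4 AAC (Asn): 39.3 per 1000.
Codon 5 CAG (Gln): 12.1 per 1000.
Codon 6 GAG (Glu): 33.3 per 1000.
Codon 7 CAU (His): 7.0 per 1000.
Lowest frequency is 7.0 at codon 7.

7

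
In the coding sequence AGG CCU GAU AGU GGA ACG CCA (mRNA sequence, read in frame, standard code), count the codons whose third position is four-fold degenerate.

4

Codon 1 AGG (Arg): third position 2-fold.
Codon 2 CCU (Pro): third position 4-fold.
Codon 3 GAU (Asp): third position 2-fold.
Codon 4 AGU (Ser): third position 2-fold.
Codon 5 GGA (Gly): third position 4-fold.
Codon 6 ACG (Thr): third position 4-fold.
Codon 7 CCA (Pro): third position 4-fold.
Four-fold degenerate third positions: 4.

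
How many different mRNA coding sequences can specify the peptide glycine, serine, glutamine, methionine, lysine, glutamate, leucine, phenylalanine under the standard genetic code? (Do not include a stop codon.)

2304

Gly: 4 codons.
Ser: 6 codons.
Gln: 2 codons.
Met: 1 codon.
Lys: 2 codons.
Glu: 2 codons.
Leu: 6 codons.
Phe: 2 codons.
4 × 6 × 2 × 1 × 2 × 2 × 6 × 2 = 2304.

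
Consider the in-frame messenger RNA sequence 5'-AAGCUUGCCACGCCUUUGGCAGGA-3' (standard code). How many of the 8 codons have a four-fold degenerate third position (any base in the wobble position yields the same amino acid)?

Codon 1 AAG (Lys): third position 2-fold.
Codon 2 CUU (Leu): third position 4-fold.
Codon 3 GCC (Ala): third position 4-fold.
Codon 4 ACG (Thr): third position 4-fold.
Codon 5 CCU (Pro): third position 4-fold.
Codon 6 UUG (Leu): third position 2-fold.
Codon 7 GCA (Ala): third position 4-fold.
Codon 8 GGA (Gly): third position 4-fold.
Four-fold degenerate third positions: 6.

6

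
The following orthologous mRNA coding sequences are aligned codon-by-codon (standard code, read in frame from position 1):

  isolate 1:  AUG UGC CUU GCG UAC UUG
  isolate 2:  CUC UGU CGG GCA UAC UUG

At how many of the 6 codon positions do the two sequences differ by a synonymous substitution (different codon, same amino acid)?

2

Codon 1: AUG Met / CUC Leu — nonsynonymous.
Codon 2: UGC Cys / UGU Cys — synonymous.
Codon 3: CUU Leu / CGG Arg — nonsynonymous.
Codon 4: GCG Ala / GCA Ala — synonymous.
Codon 5: UAC Tyr / UAC Tyr — identical.
Codon 6: UUG Leu / UUG Leu — identical.
Synonymous differences: 2.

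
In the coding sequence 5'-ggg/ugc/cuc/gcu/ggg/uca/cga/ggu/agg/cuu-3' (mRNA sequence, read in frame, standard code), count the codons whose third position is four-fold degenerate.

8

Codon 1 GGG (Gly): third position 4-fold.
Codon 2 UGC (Cys): third position 2-fold.
Codon 3 CUC (Leu): third position 4-fold.
Codon 4 GCU (Ala): third position 4-fold.
Codon 5 GGG (Gly): third position 4-fold.
Codon 6 UCA (Ser): third position 4-fold.
Codon 7 CGA (Arg): third position 4-fold.
Codon 8 GGU (Gly): third position 4-fold.
Codon 9 AGG (Arg): third position 2-fold.
Codon 10 CUU (Leu): third position 4-fold.
Four-fold degenerate third positions: 8.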